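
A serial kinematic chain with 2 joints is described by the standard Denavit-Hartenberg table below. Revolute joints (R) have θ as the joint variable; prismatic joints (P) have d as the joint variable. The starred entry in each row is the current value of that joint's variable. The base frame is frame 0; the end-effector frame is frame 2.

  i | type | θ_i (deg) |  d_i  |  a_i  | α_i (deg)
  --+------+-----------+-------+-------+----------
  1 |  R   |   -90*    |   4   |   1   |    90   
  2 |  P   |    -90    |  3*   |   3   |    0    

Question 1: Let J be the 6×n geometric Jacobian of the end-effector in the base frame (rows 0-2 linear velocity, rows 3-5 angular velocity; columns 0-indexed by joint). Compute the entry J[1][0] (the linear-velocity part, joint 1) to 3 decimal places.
axis z_0 = ẑ; lever o_n−o_0 = (-3.0000,-1.0000,1.0000)
cross product → J_v[:, 0] = (1.0000,-3.0000,0.0000)
J_ω[:, 0] = z_0
entry J[1][0] = -3.0000

-3.000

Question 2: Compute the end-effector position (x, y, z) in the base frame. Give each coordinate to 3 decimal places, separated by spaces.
after link 1: o_1 = (0.0000, -1.0000, 4.0000)
after link 2: o_2 = (-3.0000, -1.0000, 1.0000)

-3.000 -1.000 1.000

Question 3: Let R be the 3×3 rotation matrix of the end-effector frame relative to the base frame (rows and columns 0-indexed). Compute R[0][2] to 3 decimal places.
-1.000

End-effector z-axis (col 2 of R) = (-1.0000,-0.0000,0.0000)
R[0][2] = -1.0000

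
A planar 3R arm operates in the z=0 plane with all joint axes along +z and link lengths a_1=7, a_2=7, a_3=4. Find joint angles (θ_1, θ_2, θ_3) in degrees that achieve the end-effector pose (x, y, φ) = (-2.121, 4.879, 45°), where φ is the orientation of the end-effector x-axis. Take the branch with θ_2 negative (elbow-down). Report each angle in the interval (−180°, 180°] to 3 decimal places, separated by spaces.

-135.004 -135.002 -44.995

wrist centre = target − a_3·(cos φ, sin φ) = (-4.9494, 2.0506)
cos θ_2 = (28.7017−7²−7²)/(2·7·7) = -0.7071; θ_2 = -135.0015° (elbow-down)
β = atan2(2.0506,-4.9494) = 157.4955°; ψ = atan2(-4.9496,2.0501) = -67.5008°
θ_1 = β − ψ = 224.9963°
θ_3 = φ − θ_1 − θ_2 = -44.9948° (wrapped to (-180°,180°])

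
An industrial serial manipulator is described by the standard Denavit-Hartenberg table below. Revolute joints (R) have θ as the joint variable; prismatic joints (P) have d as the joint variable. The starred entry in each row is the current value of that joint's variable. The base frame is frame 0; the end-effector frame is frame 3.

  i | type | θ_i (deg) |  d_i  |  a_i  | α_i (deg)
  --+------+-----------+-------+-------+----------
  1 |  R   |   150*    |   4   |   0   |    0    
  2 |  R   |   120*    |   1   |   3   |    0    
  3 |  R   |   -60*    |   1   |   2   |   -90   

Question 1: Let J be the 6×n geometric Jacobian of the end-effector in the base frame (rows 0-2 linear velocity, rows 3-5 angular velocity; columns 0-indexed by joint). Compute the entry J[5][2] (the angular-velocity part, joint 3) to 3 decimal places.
axis z_2 = (0.0000,0.0000,1.0000); lever o_n−o_2 = (-1.7321,-1.0000,1.0000)
cross product → J_v[:, 2] = (1.0000,-1.7321,0.0000)
J_ω[:, 2] = z_2
entry J[5][2] = 1.0000

1.000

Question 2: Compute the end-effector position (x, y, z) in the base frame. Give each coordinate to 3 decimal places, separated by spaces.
-1.732 -4.000 6.000

after link 1: o_1 = (0.0000, 0.0000, 4.0000)
after link 2: o_2 = (-0.0000, -3.0000, 5.0000)
after link 3: o_3 = (-1.7321, -4.0000, 6.0000)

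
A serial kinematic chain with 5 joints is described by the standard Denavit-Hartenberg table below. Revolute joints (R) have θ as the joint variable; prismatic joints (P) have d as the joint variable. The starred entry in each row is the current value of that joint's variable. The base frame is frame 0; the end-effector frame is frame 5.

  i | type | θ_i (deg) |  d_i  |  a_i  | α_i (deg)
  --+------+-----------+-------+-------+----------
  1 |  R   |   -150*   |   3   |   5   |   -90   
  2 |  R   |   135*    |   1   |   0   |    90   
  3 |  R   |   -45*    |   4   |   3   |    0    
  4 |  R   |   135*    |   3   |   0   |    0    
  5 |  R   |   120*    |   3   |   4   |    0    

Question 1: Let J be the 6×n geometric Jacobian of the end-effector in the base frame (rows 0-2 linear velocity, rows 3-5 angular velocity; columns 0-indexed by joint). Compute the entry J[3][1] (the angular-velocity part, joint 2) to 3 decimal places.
axis z_1 = (0.5000,-0.8660,0.0000); lever o_n−o_1 = (-8.5067,-1.3071,-6.1216)
cross product → J_v[:, 1] = (5.3014,3.0608,-8.0206)
J_ω[:, 1] = z_1
entry J[3][1] = 0.5000

0.500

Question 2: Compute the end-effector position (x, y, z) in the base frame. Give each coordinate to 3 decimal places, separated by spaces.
-12.837 -3.807 -3.122

after link 1: o_1 = (-4.3301, -2.5000, 3.0000)
after link 2: o_2 = (-3.8301, -3.3660, 3.0000)
after link 3: o_3 = (-6.0412, -2.1931, -1.3284)
after link 4: o_4 = (-7.8784, -3.2538, -3.4497)
after link 5: o_5 = (-12.8368, -3.8071, -3.1216)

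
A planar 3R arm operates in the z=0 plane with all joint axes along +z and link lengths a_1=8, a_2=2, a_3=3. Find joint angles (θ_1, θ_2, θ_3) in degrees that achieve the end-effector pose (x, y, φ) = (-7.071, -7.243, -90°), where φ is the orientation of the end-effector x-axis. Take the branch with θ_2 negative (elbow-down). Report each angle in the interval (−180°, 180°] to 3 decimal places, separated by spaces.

-134.998 -89.996 134.994

wrist centre = target − a_3·(cos φ, sin φ) = (-7.0710, -4.2430)
cos θ_2 = (68.0021−8²−2²)/(2·8·2) = 0.0001; θ_2 = -89.9963° (elbow-down)
β = atan2(-4.2430,-7.0710) = -149.0339°; ψ = atan2(-2.0000,8.0001) = -14.0360°
θ_1 = β − ψ = -134.9978°
θ_3 = φ − θ_1 − θ_2 = 134.9941° (wrapped to (-180°,180°])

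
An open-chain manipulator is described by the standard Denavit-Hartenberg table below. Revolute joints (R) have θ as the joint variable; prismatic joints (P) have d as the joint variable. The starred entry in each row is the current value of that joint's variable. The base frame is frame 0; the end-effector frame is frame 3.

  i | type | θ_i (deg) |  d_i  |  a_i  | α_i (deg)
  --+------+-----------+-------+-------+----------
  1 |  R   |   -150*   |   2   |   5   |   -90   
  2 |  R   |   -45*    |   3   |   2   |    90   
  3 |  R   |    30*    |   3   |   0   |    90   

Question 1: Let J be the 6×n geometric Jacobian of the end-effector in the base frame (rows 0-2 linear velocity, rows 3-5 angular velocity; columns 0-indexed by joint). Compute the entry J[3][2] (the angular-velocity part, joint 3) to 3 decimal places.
0.612

axis z_2 = (0.6124,0.3536,0.7071); lever o_n−o_2 = (1.8371,1.0607,2.1213)
cross product → J_v[:, 2] = (0.0000,-0.0000,0.0000)
J_ω[:, 2] = z_2
entry J[3][2] = 0.6124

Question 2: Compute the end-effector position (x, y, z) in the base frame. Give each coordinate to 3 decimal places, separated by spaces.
after link 1: o_1 = (-4.3301, -2.5000, 2.0000)
after link 2: o_2 = (-4.0549, -5.8052, 3.4142)
after link 3: o_3 = (-2.2178, -4.7445, 5.5355)

-2.218 -4.745 5.536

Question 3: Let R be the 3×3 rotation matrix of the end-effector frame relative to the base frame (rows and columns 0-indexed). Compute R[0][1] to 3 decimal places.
End-effector y-axis (col 1 of R) = (0.6124,0.3536,0.7071)
R[0][1] = 0.6124

0.612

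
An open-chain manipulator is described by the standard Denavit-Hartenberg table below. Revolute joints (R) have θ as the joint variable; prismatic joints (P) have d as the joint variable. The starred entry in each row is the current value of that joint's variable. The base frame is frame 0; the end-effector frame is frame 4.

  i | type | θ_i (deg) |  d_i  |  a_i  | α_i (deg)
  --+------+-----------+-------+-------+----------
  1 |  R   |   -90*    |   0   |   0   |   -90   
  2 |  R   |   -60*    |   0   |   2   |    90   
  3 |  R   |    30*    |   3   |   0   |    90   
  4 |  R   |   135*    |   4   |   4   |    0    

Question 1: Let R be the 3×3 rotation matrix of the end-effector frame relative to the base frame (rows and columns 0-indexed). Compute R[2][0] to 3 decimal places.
End-effector x-axis (col 0 of R) = (-0.3536,0.9186,-0.1768)
R[2][0] = -0.1768

-0.177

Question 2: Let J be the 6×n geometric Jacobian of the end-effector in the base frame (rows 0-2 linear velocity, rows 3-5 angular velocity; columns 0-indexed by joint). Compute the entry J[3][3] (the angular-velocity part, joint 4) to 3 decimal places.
-0.866

axis z_3 = (-0.8660,-0.2500,0.4330); lever o_n−o_3 = (-4.8783,2.6742,1.0249)
cross product → J_v[:, 3] = (-1.4142,-1.2247,-3.5355)
J_ω[:, 3] = z_3
entry J[3][3] = -0.8660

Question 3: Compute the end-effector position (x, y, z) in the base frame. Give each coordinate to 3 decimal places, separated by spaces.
-4.878 4.272 4.257

after link 1: o_1 = (0.0000, 0.0000, 0.0000)
after link 2: o_2 = (-0.0000, -1.0000, 1.7321)
after link 3: o_3 = (-0.0000, 1.5981, 3.2321)
after link 4: o_4 = (-4.8783, 4.2723, 4.2570)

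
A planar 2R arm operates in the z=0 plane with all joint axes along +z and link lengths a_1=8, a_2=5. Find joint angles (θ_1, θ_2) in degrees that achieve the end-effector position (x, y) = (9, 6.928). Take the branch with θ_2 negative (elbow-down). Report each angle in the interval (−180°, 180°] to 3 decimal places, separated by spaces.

60.000 -60.002

cos θ_2 = (128.9972−8²−5²)/(2·8·5) = 0.5000; θ_2 = -60.0023° (elbow-down)
β = atan2(6.9280,9.0000) = 37.5883°; ψ = atan2(-4.3302,10.4998) = -22.4117°
θ_1 = β − ψ = 60.0000°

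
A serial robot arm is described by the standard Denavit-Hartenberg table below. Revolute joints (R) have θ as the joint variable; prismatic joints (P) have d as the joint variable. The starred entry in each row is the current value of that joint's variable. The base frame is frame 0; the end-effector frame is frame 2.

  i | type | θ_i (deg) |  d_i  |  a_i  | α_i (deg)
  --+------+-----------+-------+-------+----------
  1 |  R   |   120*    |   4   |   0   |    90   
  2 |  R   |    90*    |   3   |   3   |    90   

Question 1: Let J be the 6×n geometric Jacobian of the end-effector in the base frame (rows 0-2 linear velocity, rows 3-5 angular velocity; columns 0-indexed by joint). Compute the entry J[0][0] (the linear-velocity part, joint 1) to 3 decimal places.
-1.500

axis z_0 = ẑ; lever o_n−o_0 = (2.5981,1.5000,7.0000)
cross product → J_v[:, 0] = (-1.5000,2.5981,0.0000)
J_ω[:, 0] = z_0
entry J[0][0] = -1.5000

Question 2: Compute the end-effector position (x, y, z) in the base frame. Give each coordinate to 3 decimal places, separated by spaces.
2.598 1.500 7.000

after link 1: o_1 = (0.0000, 0.0000, 4.0000)
after link 2: o_2 = (2.5981, 1.5000, 7.0000)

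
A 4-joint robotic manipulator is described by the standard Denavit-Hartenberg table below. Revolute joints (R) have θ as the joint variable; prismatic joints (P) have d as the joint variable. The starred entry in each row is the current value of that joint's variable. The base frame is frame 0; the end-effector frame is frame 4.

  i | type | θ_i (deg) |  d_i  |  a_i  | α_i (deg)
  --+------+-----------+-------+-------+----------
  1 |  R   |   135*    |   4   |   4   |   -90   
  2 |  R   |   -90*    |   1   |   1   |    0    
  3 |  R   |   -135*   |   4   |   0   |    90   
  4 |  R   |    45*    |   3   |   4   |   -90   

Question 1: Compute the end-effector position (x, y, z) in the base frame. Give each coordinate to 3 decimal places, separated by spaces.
after link 1: o_1 = (-2.8284, 2.8284, 4.0000)
after link 2: o_2 = (-3.5355, 2.1213, 5.0000)
after link 3: o_3 = (-6.3640, -0.7071, 5.0000)
after link 4: o_4 = (-8.4497, -2.6213, 0.8787)

-8.450 -2.621 0.879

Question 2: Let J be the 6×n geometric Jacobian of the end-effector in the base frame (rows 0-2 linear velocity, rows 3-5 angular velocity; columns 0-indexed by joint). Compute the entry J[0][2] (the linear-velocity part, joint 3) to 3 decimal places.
axis z_2 = (-0.7071,-0.7071,0.0000); lever o_n−o_2 = (-4.9142,-4.7426,-4.1213)
cross product → J_v[:, 2] = (2.9142,-2.9142,-0.1213)
J_ω[:, 2] = z_2
entry J[0][2] = 2.9142

2.914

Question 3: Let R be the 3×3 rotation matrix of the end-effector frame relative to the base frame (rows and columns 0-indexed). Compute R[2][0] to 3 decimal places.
End-effector x-axis (col 0 of R) = (-0.1464,-0.8536,-0.5000)
R[2][0] = -0.5000

-0.500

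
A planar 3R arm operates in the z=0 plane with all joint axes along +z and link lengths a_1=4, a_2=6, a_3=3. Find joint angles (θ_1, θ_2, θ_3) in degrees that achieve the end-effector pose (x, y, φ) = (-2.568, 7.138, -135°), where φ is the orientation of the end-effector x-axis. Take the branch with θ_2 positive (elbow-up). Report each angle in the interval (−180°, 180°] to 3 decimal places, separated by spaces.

65.519 45.011 114.470

wrist centre = target − a_3·(cos φ, sin φ) = (-0.4467, 9.2593)
cos θ_2 = (85.9345−4²−6²)/(2·4·6) = 0.7070; θ_2 = 45.0111° (elbow-up)
β = atan2(9.2593,-0.4467) = 92.7619°; ψ = atan2(4.2435,8.2418) = 27.2426°
θ_1 = β − ψ = 65.5193°
θ_3 = φ − θ_1 − θ_2 = 114.4696° (wrapped to (-180°,180°])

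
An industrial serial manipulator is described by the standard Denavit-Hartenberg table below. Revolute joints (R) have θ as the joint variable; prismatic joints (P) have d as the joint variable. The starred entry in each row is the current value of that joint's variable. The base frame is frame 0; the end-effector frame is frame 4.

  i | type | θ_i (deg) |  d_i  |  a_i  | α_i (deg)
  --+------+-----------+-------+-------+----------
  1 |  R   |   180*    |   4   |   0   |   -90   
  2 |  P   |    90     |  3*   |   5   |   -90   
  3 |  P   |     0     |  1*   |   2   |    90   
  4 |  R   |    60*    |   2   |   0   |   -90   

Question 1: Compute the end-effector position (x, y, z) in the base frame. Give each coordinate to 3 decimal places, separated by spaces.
after link 1: o_1 = (0.0000, 0.0000, 4.0000)
after link 2: o_2 = (-0.0000, -3.0000, -1.0000)
after link 3: o_3 = (1.0000, -3.0000, -3.0000)
after link 4: o_4 = (1.0000, -5.0000, -3.0000)

1.000 -5.000 -3.000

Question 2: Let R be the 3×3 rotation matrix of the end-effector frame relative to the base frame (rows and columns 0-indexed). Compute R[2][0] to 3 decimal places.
-0.500

End-effector x-axis (col 0 of R) = (0.8660,-0.0000,-0.5000)
R[2][0] = -0.5000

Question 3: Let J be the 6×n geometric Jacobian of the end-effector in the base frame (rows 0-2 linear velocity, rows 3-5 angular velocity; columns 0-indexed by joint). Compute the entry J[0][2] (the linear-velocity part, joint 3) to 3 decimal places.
1.000

prismatic axis z_2 = (1.0000,-0.0000,-0.0000)
J_v[:, 2] = z_2; J_ω[:, 2] = (0,0,0)
entry J[0][2] = 1.0000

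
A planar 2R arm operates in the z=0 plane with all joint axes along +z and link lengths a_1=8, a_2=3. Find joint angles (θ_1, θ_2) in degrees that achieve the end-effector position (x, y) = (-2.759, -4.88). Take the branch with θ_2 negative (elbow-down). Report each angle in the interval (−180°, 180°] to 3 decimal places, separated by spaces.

cos θ_2 = (31.4265−8²−3²)/(2·8·3) = -0.8661; θ_2 = -150.0103° (elbow-down)
β = atan2(-4.8800,-2.7590) = -119.4825°; ψ = atan2(-1.4995,5.4017) = -15.5150°
θ_1 = β − ψ = -103.9675°

-103.967 -150.010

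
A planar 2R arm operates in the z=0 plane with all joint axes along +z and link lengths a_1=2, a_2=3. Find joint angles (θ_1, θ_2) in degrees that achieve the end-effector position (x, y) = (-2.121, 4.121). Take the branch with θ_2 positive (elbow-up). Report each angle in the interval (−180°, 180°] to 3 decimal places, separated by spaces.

89.982 45.027

cos θ_2 = (21.4813−2²−3²)/(2·2·3) = 0.7068; θ_2 = 45.0270° (elbow-up)
β = atan2(4.1210,-2.1210) = 117.2340°; ψ = atan2(2.1223,4.1203) = 27.2524°
θ_1 = β − ψ = 89.9816°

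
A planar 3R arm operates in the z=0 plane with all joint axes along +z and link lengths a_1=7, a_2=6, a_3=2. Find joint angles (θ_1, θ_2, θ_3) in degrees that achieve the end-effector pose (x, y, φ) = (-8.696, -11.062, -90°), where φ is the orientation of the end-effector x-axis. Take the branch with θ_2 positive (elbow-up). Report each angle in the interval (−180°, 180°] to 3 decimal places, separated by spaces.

-147.642 30.008 27.634

wrist centre = target − a_3·(cos φ, sin φ) = (-8.6960, -9.0620)
cos θ_2 = (157.7403−7²−6²)/(2·7·6) = 0.8660; θ_2 = 30.0080° (elbow-up)
β = atan2(-9.0620,-8.6960) = -133.8193°; ψ = atan2(3.0007,12.1957) = 13.8229°
θ_1 = β − ψ = -147.6422°
θ_3 = φ − θ_1 − θ_2 = 27.6342° (wrapped to (-180°,180°])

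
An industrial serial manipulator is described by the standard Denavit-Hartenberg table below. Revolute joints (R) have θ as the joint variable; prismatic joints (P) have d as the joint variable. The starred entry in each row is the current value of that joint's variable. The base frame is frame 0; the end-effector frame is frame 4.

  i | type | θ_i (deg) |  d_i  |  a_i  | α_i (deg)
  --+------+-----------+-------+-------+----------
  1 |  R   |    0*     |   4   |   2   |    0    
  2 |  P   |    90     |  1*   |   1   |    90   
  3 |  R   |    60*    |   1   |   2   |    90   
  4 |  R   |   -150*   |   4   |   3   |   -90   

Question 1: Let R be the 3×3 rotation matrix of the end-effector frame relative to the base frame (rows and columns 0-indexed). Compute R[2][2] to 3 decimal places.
0.433

End-effector z-axis (col 2 of R) = (-0.8660,0.2500,0.4330)
R[2][2] = 0.4330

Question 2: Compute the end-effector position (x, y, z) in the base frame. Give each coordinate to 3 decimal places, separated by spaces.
after link 1: o_1 = (2.0000, 0.0000, 4.0000)
after link 2: o_2 = (2.0000, 1.0000, 5.0000)
after link 3: o_3 = (3.0000, 2.0000, 6.7321)
after link 4: o_4 = (1.5000, 4.1651, 2.4821)

1.500 4.165 2.482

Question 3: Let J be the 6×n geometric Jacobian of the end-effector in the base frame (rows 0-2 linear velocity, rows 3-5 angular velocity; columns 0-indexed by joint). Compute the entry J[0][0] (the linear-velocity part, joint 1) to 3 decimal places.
-4.165

axis z_0 = ẑ; lever o_n−o_0 = (1.5000,4.1651,2.4821)
cross product → J_v[:, 0] = (-4.1651,1.5000,0.0000)
J_ω[:, 0] = z_0
entry J[0][0] = -4.1651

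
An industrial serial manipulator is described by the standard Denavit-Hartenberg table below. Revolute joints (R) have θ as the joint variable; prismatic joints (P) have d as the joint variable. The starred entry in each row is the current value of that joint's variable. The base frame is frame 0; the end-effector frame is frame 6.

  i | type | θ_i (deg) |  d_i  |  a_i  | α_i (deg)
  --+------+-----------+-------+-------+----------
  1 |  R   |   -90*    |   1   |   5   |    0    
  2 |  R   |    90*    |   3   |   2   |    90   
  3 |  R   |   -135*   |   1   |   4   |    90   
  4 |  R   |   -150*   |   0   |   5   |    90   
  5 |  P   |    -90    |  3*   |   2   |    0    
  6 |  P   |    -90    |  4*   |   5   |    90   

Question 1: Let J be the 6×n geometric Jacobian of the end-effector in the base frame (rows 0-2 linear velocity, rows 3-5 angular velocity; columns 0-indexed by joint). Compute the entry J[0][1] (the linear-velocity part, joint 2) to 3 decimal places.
7.062

axis z_1 = (0.0000,0.0000,1.0000); lever o_n−o_1 = (3.0607,-7.0622,1.2322)
cross product → J_v[:, 1] = (7.0622,3.0607,-0.0000)
J_ω[:, 1] = z_1
entry J[0][1] = 7.0622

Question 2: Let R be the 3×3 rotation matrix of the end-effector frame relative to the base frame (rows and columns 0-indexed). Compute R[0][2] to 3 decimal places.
-0.707

End-effector z-axis (col 2 of R) = (-0.7071,-0.0000,0.7071)
R[0][2] = -0.7071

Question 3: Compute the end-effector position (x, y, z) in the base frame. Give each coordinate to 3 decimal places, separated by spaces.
after link 1: o_1 = (0.0000, -5.0000, 1.0000)
after link 2: o_2 = (2.0000, -5.0000, 4.0000)
after link 3: o_3 = (-0.8284, -6.0000, 1.1716)
after link 4: o_4 = (2.2334, -3.5000, 4.2334)
after link 5: o_5 = (4.7083, -6.0981, 3.8799)
after link 6: o_6 = (3.0607, -12.0622, 2.2322)

3.061 -12.062 2.232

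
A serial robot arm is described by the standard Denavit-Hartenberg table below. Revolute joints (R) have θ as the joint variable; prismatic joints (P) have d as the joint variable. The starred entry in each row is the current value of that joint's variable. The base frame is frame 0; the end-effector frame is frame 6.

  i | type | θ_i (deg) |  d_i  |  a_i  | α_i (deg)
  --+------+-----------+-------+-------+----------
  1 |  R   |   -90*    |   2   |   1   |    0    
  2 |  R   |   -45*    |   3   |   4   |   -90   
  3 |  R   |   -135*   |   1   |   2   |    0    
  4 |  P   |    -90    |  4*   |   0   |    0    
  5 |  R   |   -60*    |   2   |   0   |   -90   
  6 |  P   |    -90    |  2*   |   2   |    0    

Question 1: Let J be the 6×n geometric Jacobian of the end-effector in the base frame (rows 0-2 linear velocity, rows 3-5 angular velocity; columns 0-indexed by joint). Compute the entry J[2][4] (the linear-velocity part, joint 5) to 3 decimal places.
1.932

axis z_4 = (0.7071,-0.7071,0.0000); lever o_n−o_4 = (4.1945,-1.4624,-0.5176)
cross product → J_v[:, 4] = (0.3660,0.3660,1.9319)
J_ω[:, 4] = z_4
entry J[2][4] = 1.9319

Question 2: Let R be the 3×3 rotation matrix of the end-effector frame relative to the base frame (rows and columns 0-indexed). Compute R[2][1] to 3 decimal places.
-0.966

End-effector y-axis (col 1 of R) = (-0.1830,-0.1830,-0.9659)
R[2][1] = -0.9659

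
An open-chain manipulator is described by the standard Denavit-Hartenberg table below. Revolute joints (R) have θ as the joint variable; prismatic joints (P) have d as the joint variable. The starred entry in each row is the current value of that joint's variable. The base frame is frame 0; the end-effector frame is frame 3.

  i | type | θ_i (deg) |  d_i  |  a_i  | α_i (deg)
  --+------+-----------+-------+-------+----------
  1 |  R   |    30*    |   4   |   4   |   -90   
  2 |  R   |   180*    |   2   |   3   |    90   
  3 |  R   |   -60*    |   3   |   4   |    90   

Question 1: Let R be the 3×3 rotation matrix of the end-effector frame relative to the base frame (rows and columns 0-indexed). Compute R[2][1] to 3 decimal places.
-1.000

End-effector y-axis (col 1 of R) = (-0.0000,0.0000,-1.0000)
R[2][1] = -1.0000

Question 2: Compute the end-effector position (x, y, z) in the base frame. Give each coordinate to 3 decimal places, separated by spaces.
after link 1: o_1 = (3.4641, 2.0000, 4.0000)
after link 2: o_2 = (-0.1340, 2.2321, 4.0000)
after link 3: o_3 = (-0.1340, -1.7679, 1.0000)

-0.134 -1.768 1.000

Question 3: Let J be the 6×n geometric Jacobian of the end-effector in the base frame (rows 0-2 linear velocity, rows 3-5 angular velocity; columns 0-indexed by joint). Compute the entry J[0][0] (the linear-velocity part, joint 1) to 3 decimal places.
1.768

axis z_0 = ẑ; lever o_n−o_0 = (-0.1340,-1.7679,1.0000)
cross product → J_v[:, 0] = (1.7679,-0.1340,0.0000)
J_ω[:, 0] = z_0
entry J[0][0] = 1.7679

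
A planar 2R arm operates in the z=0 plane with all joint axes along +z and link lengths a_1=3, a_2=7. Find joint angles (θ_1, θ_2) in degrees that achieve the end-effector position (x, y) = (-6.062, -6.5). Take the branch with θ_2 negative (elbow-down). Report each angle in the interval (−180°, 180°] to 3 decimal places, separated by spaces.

cos θ_2 = (78.9978−3²−7²)/(2·3·7) = 0.4999; θ_2 = -60.0034° (elbow-down)
β = atan2(-6.5000,-6.0620) = -133.0031°; ψ = atan2(-6.0624,6.4996) = -43.0065°
θ_1 = β − ψ = -89.9966°

-89.997 -60.003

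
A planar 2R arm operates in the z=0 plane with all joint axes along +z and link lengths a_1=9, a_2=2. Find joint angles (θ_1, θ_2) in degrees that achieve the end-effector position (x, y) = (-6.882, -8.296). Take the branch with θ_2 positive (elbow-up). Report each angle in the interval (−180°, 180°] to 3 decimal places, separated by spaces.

-134.996 29.973

cos θ_2 = (116.1855−9²−2²)/(2·9·2) = 0.8663; θ_2 = 29.9725° (elbow-up)
β = atan2(-8.2960,-6.8820) = -129.6776°; ψ = atan2(0.9992,10.7325) = 5.3188°
θ_1 = β − ψ = -134.9964°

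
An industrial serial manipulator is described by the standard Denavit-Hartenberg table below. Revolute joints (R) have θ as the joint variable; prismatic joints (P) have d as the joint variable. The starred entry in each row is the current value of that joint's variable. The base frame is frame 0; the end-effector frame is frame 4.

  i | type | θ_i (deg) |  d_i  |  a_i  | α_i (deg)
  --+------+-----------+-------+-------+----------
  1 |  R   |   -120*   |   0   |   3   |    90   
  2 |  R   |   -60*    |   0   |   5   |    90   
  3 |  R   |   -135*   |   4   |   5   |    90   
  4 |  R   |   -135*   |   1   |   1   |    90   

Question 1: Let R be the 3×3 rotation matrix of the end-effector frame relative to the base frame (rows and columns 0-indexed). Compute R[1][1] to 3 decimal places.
0.660

End-effector y-axis (col 1 of R) = (-0.4356,0.6597,0.6124)
R[1][1] = 0.6597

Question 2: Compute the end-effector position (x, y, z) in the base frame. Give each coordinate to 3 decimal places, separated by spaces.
after link 1: o_1 = (-1.5000, -2.5981, 0.0000)
after link 2: o_2 = (-2.7500, -4.7631, -4.3301)
after link 3: o_3 = (2.9278, -2.0000, -3.2683)
after link 4: o_4 = (1.6280, -1.8371, -2.7354)

1.628 -1.837 -2.735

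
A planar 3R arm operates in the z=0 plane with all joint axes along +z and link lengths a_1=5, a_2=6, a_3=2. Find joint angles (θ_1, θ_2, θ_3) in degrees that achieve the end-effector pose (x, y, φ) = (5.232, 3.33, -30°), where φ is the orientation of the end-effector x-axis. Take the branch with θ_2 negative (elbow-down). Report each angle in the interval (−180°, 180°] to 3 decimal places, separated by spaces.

120.001 -120.002 -29.999

wrist centre = target − a_3·(cos φ, sin φ) = (3.4999, 4.3300)
cos θ_2 = (30.9985−5²−6²)/(2·5·6) = -0.5000; θ_2 = -120.0016° (elbow-down)
β = atan2(4.3300,3.4999) = 51.0513°; ψ = atan2(-5.1961,1.9999) = -68.9494°
θ_1 = β − ψ = 120.0007°
θ_3 = φ − θ_1 − θ_2 = -29.9991° (wrapped to (-180°,180°])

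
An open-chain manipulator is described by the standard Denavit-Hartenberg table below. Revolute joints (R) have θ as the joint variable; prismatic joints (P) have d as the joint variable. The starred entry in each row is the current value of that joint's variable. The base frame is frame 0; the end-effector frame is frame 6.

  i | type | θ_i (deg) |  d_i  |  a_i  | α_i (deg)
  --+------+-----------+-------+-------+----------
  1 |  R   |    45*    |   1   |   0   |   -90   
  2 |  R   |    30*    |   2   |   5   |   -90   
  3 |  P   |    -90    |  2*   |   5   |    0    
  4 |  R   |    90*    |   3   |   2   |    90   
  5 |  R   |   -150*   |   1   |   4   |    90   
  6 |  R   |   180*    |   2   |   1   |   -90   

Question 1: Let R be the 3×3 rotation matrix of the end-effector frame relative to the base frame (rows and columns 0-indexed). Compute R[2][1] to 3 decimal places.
0.500

End-effector y-axis (col 1 of R) = (0.6124,0.6124,0.5000)
R[2][1] = 0.5000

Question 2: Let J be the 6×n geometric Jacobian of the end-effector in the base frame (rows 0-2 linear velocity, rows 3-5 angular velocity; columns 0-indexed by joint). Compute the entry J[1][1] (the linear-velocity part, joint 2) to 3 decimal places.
-4.407

axis z_1 = (-0.7071,0.7071,0.0000); lever o_n−o_1 = (-5.4234,5.8903,-6.2321)
cross product → J_v[:, 1] = (-4.4067,-4.4067,-0.3301)
J_ω[:, 1] = z_1
entry J[1][1] = -4.4067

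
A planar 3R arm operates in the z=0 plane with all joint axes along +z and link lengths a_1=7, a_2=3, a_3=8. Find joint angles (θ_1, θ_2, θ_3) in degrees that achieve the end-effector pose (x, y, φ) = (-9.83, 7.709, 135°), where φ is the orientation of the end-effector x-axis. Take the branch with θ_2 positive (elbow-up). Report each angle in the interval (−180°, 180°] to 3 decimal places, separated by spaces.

134.998 150.001 -149.999

wrist centre = target − a_3·(cos φ, sin φ) = (-4.1731, 2.0521)
cos θ_2 = (21.6264−7²−3²)/(2·7·3) = -0.8660; θ_2 = 150.0013° (elbow-up)
β = atan2(2.0521,-4.1731) = 153.8143°; ψ = atan2(1.4999,4.4019) = 18.8165°
θ_1 = β − ψ = 134.9978°
θ_3 = φ − θ_1 − θ_2 = -149.9992° (wrapped to (-180°,180°])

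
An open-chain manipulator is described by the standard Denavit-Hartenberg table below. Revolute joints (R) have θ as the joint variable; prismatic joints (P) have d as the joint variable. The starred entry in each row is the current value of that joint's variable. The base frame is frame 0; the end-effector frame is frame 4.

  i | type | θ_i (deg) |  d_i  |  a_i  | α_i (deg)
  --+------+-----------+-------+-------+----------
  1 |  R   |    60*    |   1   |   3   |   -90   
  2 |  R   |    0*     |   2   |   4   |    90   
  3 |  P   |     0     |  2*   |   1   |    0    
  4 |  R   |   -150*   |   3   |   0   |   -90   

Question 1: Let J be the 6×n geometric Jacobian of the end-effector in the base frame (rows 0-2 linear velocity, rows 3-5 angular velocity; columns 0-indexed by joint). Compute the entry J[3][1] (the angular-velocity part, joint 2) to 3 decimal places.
axis z_1 = (-0.8660,0.5000,0.0000); lever o_n−o_1 = (0.7679,5.3301,5.0000)
cross product → J_v[:, 1] = (2.5000,4.3301,-5.0000)
J_ω[:, 1] = z_1
entry J[3][1] = -0.8660

-0.866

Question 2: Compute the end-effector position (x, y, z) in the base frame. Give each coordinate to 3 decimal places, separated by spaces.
2.268 7.928 6.000

after link 1: o_1 = (1.5000, 2.5981, 1.0000)
after link 2: o_2 = (1.7679, 7.0622, 1.0000)
after link 3: o_3 = (2.2679, 7.9282, 3.0000)
after link 4: o_4 = (2.2679, 7.9282, 6.0000)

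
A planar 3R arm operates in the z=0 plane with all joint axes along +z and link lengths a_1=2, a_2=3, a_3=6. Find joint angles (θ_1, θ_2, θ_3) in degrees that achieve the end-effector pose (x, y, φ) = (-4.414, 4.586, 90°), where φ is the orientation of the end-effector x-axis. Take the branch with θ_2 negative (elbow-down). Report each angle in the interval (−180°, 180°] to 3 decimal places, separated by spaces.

wrist centre = target − a_3·(cos φ, sin φ) = (-4.4140, -1.4140)
cos θ_2 = (21.4828−2²−3²)/(2·2·3) = 0.7069; θ_2 = -45.0168° (elbow-down)
β = atan2(-1.4140,-4.4140) = -162.2374°; ψ = atan2(-2.1219,4.1207) = -27.2461°
θ_1 = β − ψ = -134.9913°
θ_3 = φ − θ_1 − θ_2 = -89.9918° (wrapped to (-180°,180°])

-134.991 -45.017 -89.992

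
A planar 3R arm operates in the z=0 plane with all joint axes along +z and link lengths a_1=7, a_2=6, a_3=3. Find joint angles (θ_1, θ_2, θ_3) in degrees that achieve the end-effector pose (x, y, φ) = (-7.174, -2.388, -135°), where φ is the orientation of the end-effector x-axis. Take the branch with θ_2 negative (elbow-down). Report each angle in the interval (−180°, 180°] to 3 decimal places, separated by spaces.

wrist centre = target − a_3·(cos φ, sin φ) = (-5.0527, -0.2667)
cos θ_2 = (25.6007−7²−6²)/(2·7·6) = -0.7071; θ_2 = -135.0023° (elbow-down)
β = atan2(-0.2667,-5.0527) = -176.9787°; ψ = atan2(-4.2425,2.7572) = -56.9801°
θ_1 = β − ψ = -119.9987°
θ_3 = φ − θ_1 − θ_2 = 120.0009° (wrapped to (-180°,180°])

-119.999 -135.002 120.001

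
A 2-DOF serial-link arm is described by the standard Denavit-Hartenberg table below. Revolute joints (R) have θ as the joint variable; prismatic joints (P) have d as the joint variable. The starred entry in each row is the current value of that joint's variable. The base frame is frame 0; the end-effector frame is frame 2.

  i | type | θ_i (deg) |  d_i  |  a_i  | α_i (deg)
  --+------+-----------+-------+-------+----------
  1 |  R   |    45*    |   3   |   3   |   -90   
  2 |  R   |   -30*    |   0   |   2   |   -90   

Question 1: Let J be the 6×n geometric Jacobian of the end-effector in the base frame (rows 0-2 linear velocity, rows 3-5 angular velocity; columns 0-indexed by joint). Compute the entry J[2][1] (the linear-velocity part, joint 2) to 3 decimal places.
axis z_1 = (-0.7071,0.7071,0.0000); lever o_n−o_1 = (1.2247,1.2247,1.0000)
cross product → J_v[:, 1] = (0.7071,0.7071,-1.7321)
J_ω[:, 1] = z_1
entry J[2][1] = -1.7321

-1.732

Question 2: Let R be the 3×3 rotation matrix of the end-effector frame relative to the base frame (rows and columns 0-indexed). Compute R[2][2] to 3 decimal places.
-0.866

End-effector z-axis (col 2 of R) = (0.3536,0.3536,-0.8660)
R[2][2] = -0.8660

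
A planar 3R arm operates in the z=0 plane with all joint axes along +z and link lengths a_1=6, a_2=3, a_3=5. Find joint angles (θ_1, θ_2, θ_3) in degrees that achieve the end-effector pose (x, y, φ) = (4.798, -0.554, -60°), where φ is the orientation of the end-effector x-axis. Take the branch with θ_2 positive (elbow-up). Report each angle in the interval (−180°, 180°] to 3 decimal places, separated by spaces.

30.004 135.009 134.987

wrist centre = target − a_3·(cos φ, sin φ) = (2.2980, 3.7761)
cos θ_2 = (19.5399−6²−3²)/(2·6·3) = -0.7072; θ_2 = 135.0095° (elbow-up)
β = atan2(3.7761,2.2980) = 58.6770°; ψ = atan2(2.1210,3.8783) = 28.6732°
θ_1 = β − ψ = 30.0037°
θ_3 = φ − θ_1 − θ_2 = 134.9868° (wrapped to (-180°,180°])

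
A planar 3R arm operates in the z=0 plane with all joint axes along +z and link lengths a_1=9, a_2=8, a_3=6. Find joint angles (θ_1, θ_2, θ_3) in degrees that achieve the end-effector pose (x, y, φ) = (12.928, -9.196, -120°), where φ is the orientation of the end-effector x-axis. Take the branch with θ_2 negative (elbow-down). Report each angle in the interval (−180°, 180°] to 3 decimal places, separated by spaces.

0.003 -30.006 -89.997

wrist centre = target − a_3·(cos φ, sin φ) = (15.9280, -3.9998)
cos θ_2 = (269.7000−9²−8²)/(2·9·8) = 0.8660; θ_2 = -30.0061° (elbow-down)
β = atan2(-3.9998,15.9280) = -14.0967°; ψ = atan2(-4.0007,15.9278) = -14.0999°
θ_1 = β − ψ = 0.0032°
θ_3 = φ − θ_1 − θ_2 = -89.9971° (wrapped to (-180°,180°])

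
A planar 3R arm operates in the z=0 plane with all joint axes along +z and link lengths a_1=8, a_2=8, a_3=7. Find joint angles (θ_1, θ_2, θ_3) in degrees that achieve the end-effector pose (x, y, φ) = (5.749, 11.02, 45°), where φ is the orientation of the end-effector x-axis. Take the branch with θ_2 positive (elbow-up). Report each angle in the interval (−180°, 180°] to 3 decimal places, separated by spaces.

wrist centre = target − a_3·(cos φ, sin φ) = (0.7993, 6.0703)
cos θ_2 = (37.4868−8²−8²)/(2·8·8) = -0.7071; θ_2 = 135.0023° (elbow-up)
β = atan2(6.0703,0.7993) = 82.4992°; ψ = atan2(5.6566,2.3429) = 67.5011°
θ_1 = β − ψ = 14.9981°
θ_3 = φ − θ_1 − θ_2 = -105.0003° (wrapped to (-180°,180°])

14.998 135.002 -105.000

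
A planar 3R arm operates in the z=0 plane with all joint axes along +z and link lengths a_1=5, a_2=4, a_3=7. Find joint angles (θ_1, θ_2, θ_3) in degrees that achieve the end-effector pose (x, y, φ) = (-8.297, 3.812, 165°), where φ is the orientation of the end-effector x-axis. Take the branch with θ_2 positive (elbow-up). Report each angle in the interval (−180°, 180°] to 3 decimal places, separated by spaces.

75.034 150.000 -60.035

wrist centre = target − a_3·(cos φ, sin φ) = (-1.5355, 2.0003)
cos θ_2 = (6.3589−5²−4²)/(2·5·4) = -0.8660; θ_2 = 150.0003° (elbow-up)
β = atan2(2.0003,-1.5355) = 127.5119°; ψ = atan2(2.0000,1.5359) = 52.4775°
θ_1 = β − ψ = 75.0344°
θ_3 = φ − θ_1 − θ_2 = -60.0347° (wrapped to (-180°,180°])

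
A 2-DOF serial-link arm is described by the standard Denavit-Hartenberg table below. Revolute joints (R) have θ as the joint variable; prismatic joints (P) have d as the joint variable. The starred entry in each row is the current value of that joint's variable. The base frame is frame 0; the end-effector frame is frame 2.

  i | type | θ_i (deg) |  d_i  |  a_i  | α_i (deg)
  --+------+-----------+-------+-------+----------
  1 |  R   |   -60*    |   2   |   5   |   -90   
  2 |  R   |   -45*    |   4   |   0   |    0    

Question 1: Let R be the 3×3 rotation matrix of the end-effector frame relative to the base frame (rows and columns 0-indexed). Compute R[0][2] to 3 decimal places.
End-effector z-axis (col 2 of R) = (0.8660,0.5000,0.0000)
R[0][2] = 0.8660

0.866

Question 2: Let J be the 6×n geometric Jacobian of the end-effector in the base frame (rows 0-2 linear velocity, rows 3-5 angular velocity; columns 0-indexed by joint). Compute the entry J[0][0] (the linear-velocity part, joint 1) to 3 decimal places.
2.330

axis z_0 = ẑ; lever o_n−o_0 = (5.9641,-2.3301,2.0000)
cross product → J_v[:, 0] = (2.3301,5.9641,-0.0000)
J_ω[:, 0] = z_0
entry J[0][0] = 2.3301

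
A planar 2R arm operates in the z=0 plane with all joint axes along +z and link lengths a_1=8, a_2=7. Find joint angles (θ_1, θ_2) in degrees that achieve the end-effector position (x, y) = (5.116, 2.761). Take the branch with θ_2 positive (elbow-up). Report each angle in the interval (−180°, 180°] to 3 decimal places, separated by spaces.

-30.003 135.005

cos θ_2 = (33.7966−8²−7²)/(2·8·7) = -0.7072; θ_2 = 135.0054° (elbow-up)
β = atan2(2.7610,5.1160) = 28.3548°; ψ = atan2(4.9493,3.0498) = 58.3583°
θ_1 = β − ψ = -30.0035°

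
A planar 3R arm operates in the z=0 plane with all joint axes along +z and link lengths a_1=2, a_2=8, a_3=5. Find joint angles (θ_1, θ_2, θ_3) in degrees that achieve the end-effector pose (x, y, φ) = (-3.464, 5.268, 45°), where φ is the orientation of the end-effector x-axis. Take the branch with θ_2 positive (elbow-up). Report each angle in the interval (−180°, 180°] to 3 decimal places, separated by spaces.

wrist centre = target − a_3·(cos φ, sin φ) = (-6.9995, 1.7325)
cos θ_2 = (51.9949−2²−8²)/(2·2·8) = -0.5002; θ_2 = 120.0105° (elbow-up)
β = atan2(1.7325,-6.9995) = 166.0980°; ψ = atan2(6.9275,-2.0013) = 106.1134°
θ_1 = β − ψ = 59.9846°
θ_3 = φ − θ_1 − θ_2 = -134.9951° (wrapped to (-180°,180°])

59.985 120.011 -134.995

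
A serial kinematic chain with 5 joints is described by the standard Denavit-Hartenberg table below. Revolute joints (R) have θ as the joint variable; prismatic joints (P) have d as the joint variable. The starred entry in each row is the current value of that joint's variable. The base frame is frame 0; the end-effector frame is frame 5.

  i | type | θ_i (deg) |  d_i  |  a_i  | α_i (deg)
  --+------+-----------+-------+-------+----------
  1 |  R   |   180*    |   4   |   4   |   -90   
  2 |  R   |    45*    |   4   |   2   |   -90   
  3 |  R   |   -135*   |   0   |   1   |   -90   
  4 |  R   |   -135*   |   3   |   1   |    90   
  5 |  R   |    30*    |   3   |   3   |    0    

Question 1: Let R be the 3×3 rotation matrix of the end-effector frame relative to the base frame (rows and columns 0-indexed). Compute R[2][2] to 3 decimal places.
0.146

End-effector z-axis (col 2 of R) = (-0.8536,0.5000,0.1464)
R[2][2] = 0.1464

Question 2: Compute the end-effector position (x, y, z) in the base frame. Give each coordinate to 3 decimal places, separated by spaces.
after link 1: o_1 = (-4.0000, 0.0000, 4.0000)
after link 2: o_2 = (-5.4142, -4.0000, 2.5858)
after link 3: o_3 = (-4.9142, -4.7071, 3.0858)
after link 4: o_4 = (-6.2678, -6.3284, 0.7322)
after link 5: o_5 = (-9.1979, -4.5900, -1.7960)

-9.198 -4.590 -1.796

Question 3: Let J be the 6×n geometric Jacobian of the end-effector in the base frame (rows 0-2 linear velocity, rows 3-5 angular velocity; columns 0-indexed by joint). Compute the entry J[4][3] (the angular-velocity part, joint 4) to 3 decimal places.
-0.707

axis z_3 = (-0.5000,-0.7071,-0.5000); lever o_n−o_3 = (-4.2837,0.1171,-4.8818)
cross product → J_v[:, 3] = (3.5105,-0.2990,-3.0876)
J_ω[:, 3] = z_3
entry J[4][3] = -0.7071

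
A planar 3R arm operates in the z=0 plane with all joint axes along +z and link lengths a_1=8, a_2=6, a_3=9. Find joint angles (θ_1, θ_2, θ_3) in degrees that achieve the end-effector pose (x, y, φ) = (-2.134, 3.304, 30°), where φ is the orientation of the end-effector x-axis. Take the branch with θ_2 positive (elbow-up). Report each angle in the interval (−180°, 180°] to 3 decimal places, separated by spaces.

wrist centre = target − a_3·(cos φ, sin φ) = (-9.9282, -1.1960)
cos θ_2 = (100.0001−8²−6²)/(2·8·6) = 0.0000; θ_2 = 89.9999° (elbow-up)
β = atan2(-1.1960,-9.9282) = -173.1310°; ψ = atan2(6.0000,8.0000) = 36.8699°
θ_1 = β − ψ = -210.0009°
θ_3 = φ − θ_1 − θ_2 = 150.0009° (wrapped to (-180°,180°])

149.999 90.000 150.001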